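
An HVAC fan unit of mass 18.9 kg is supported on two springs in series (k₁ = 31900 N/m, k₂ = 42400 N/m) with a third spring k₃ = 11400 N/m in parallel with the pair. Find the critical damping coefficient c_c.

Series pair: k_s = k₁k₂/(k₁+k₂) = (31900)(42400)/(31900 + 42400) = 18200 N/m. In parallel with k₃: k_eq = 18200 + 11400 = 29600 N/m.
c_c = 2√(k_eq·m) = 2√(29600 × 18.9) = 2 × 748.0 = 1496 N·s/m.

1500 N·s/m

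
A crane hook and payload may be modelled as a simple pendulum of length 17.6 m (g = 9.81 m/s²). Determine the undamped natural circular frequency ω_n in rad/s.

0.747 rad/s

For a simple pendulum ω_n = √(g/L) = √(9.81/17.6) = √0.5574 = 0.7466 rad/s.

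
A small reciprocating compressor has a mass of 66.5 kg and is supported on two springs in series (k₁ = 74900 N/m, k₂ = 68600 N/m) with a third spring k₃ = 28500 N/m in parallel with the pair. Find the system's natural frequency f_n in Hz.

4.95 Hz

Series pair: k_s = k₁k₂/(k₁+k₂) = (74900)(68600)/(74900 + 68600) = 35810 N/m. In parallel with k₃: k_eq = 35810 + 28500 = 64310 N/m.
ω_n = √(k_eq/m) = √(64310/66.5) = √967.0 = 31.10 rad/s.
f_n = ω_n/(2π) = 31.10/6.283 = 4.949 Hz.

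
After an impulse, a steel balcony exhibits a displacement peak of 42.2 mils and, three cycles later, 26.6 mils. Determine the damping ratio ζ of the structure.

Logarithmic decrement δ = (1/n)·ln(x₀/x_n) = (1/3)·ln(42.2/26.6) = (1/3)·ln(1.586) = 0.1538.
ζ = δ/√(4π² + δ²) = 0.1538/√(39.48 + 0.0237) = 0.1538/6.285 = 0.02448.

0.0245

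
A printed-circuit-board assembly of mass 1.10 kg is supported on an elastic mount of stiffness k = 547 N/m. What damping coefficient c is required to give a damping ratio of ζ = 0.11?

c_c = 2√(k·m) = 2√(547.0 × 1.10) = 49.06 N·s/m.
c = ζ·c_c = 0.11 × 49.06 = 5.397 N·s/m.

5.40 N·s/m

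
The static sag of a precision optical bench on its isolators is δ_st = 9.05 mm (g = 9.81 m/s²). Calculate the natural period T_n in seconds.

ω_n = √(g/δ_st) = √(9.81/0.00905) = √1084 = 32.92 rad/s.
T_n = 2π/ω_n = 6.283/32.92 = 0.1908 s.

0.191 s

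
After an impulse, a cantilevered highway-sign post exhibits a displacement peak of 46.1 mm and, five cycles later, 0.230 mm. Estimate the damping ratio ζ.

0.166

Logarithmic decrement δ = (1/n)·ln(x₀/x_n) = (1/5)·ln(46.1/0.230) = (1/5)·ln(200.4) = 1.060.
ζ = δ/√(4π² + δ²) = 1.060/√(39.48 + 1.12) = 1.060/6.372 = 0.1664.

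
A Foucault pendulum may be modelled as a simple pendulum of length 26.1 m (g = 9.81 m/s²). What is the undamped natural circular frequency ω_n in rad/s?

For a simple pendulum ω_n = √(g/L) = √(9.81/26.1) = √0.3759 = 0.6131 rad/s.

0.613 rad/s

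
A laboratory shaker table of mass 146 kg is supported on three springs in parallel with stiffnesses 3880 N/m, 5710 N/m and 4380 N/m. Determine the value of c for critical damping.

Parallel springs add: k_eq = 3880 + 5710 + 4380 = 13970 N/m.
c_c = 2√(k_eq·m) = 2√(13970 × 146) = 2 × 1428 = 2856 N·s/m.

2860 N·s/m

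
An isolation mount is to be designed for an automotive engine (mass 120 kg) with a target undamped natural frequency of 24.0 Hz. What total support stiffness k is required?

2730000 N/m

ω_n = 2πf_n = 2π × 24.0 = 150.8 rad/s.
k = m·ω_n² = 120 × 150.8² = 120 × 22740 = 2729000 N/m.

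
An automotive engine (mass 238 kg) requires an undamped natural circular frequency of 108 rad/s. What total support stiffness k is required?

k = m·ω_n² = 238 × 108.0² = 238 × 11660 = 2776000 N/m.

2780000 N/m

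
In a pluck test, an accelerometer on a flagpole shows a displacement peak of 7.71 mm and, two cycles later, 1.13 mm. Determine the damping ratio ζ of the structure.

0.151

Logarithmic decrement δ = (1/n)·ln(x₀/x_n) = (1/2)·ln(7.71/1.13) = (1/2)·ln(6.823) = 0.9602.
ζ = δ/√(4π² + δ²) = 0.9602/√(39.48 + 0.922) = 0.9602/6.356 = 0.1511.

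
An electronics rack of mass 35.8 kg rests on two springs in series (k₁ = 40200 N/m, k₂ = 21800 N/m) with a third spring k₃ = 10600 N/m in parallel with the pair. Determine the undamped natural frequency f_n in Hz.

4.18 Hz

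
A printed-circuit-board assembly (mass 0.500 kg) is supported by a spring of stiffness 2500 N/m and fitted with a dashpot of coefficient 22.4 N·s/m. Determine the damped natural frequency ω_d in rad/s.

ω_n = √(k/m) = √(2500/0.500) = 70.71 rad/s.
Critical damping c_c = 2√(k·m) = 2√(2500 × 0.500) = 70.71 N·s/m, so ζ = c/c_c = 22.4/70.71 = 0.3168.
ω_d = ω_n√(1 − ζ²) = 70.71 × √(1 − 0.100) = 67.07 rad/s.

67.1 rad/s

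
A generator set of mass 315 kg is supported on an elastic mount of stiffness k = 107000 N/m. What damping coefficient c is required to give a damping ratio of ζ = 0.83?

9640 N·s/m

c_c = 2√(k·m) = 2√(107000 × 315) = 11610 N·s/m.
c = ζ·c_c = 0.83 × 11610 = 9637 N·s/m.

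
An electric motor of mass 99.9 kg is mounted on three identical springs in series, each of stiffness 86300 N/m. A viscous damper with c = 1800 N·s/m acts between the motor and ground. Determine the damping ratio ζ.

Series springs: 1/k_eq = 3/86300, so k_eq = 86300/3 = 28770 N/m.
ω_n = √(k_eq/m) = √(28770/99.9) = 16.97 rad/s.
Critical damping c_c = 2√(k_eq·m) = 2√(28770 × 99.9) = 3390 N·s/m, so ζ = c/c_c = 1800/3390 = 0.5309.

0.531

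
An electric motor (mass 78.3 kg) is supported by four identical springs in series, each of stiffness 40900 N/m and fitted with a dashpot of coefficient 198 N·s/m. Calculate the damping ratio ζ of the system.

0.111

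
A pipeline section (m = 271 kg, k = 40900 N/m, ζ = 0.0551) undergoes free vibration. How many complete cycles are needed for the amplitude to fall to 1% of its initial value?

14 cycles

Logarithmic decrement δ = 2πζ/√(1 − ζ²) = 2π × 0.05510/√(1 − 0.00304) = 0.3467.
x_n/x₀ = e^(−nδ) ≤ 0.01; take ln: n ≥ ln(1/0.01)/δ = 4.605/0.3467 = 13.28.
So 14 complete cycles are required.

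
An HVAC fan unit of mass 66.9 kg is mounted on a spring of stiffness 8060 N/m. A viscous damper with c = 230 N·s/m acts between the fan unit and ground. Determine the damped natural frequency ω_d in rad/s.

10.8 rad/s

ω_n = √(k/m) = √(8060/66.9) = 10.98 rad/s.
Critical damping c_c = 2√(k·m) = 2√(8060 × 66.9) = 1469 N·s/m, so ζ = c/c_c = 230/1469 = 0.1566.
ω_d = ω_n√(1 − ζ²) = 10.98 × √(1 − 0.0245) = 10.84 rad/s.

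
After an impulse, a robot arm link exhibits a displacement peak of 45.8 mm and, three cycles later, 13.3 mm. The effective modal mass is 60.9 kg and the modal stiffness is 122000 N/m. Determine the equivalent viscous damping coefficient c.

357 N·s/m

Logarithmic decrement δ = (1/n)·ln(x₀/x_n) = (1/3)·ln(45.8/13.3) = (1/3)·ln(3.444) = 0.4122.
ζ = δ/√(4π² + δ²) = 0.4122/√(39.48 + 0.170) = 0.4122/6.297 = 0.06546.
c = ζ · 2√(km) = 0.06546 × 2√(122000 × 60.9) = 0.06546 × 5452 = 356.9 N·s/m.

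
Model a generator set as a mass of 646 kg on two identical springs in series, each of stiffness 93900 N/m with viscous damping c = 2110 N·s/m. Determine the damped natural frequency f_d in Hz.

1.33 Hz

Series springs: 1/k_eq = 2/93900, so k_eq = 93900/2 = 46950 N/m.
ω_n = √(k_eq/m) = √(46950/646) = 8.525 rad/s.
Critical damping c_c = 2√(k_eq·m) = 2√(46950 × 646) = 11010 N·s/m, so ζ = c/c_c = 2110/11010 = 0.1916.
ω_d = ω_n√(1 − ζ²) = 8.525 × √(1 − 0.0367) = 8.367 rad/s.
f_d = ω_d/(2π) = 1.332 Hz.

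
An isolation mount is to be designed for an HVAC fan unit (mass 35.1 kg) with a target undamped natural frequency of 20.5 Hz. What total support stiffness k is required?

ω_n = 2πf_n = 2π × 20.5 = 128.8 rad/s.
k = m·ω_n² = 35.1 × 128.8² = 35.1 × 16590 = 582300 N/m.

582000 N/m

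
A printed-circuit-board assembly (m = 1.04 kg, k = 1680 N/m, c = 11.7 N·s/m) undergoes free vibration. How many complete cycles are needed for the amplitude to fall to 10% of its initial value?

3 cycles

ζ = c/(2√(km)) = 11.7/(2√(1680 × 1.04)) = 11.7/83.60 = 0.1400.
Logarithmic decrement δ = 2πζ/√(1 − ζ²) = 2π × 0.1400/√(1 − 0.0196) = 0.8881.
x_n/x₀ = e^(−nδ) ≤ 0.1; take ln: n ≥ ln(1/0.1)/δ = 2.303/0.8881 = 2.593.
So 3 complete cycles are required.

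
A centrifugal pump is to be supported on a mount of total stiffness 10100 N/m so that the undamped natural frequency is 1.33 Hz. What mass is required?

ω_n = 2πf_n = 2π × 1.33 = 8.357 rad/s.
m = k/ω_n² = 10100/8.357² = 10100/69.83 = 144.6 kg.

145 kg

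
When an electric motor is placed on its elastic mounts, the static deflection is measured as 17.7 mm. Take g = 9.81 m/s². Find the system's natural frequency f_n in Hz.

3.75 Hz

ω_n = √(g/δ_st) = √(9.81/0.0177) = √554.2 = 23.54 rad/s.
f_n = ω_n/(2π) = 23.54/6.283 = 3.747 Hz.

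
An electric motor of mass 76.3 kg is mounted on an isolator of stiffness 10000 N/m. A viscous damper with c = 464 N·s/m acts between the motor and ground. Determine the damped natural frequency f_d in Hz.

ω_n = √(k/m) = √(10000/76.3) = 11.45 rad/s.
Critical damping c_c = 2√(k·m) = 2√(10000 × 76.3) = 1747 N·s/m, so ζ = c/c_c = 464/1747 = 0.2656.
ω_d = ω_n√(1 − ζ²) = 11.45 × √(1 − 0.0705) = 11.04 rad/s.
f_d = ω_d/(2π) = 1.757 Hz.

1.76 Hz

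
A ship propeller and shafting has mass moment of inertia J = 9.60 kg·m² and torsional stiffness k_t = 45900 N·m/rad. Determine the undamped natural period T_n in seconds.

ω_n = √(k_t/J) = √(45900/9.60) = √4781 = 69.15 rad/s.
T_n = 2π/ω_n = 6.283/69.15 = 0.09087 s.

0.0909 s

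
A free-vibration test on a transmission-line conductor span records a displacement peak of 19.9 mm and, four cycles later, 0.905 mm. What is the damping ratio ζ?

Logarithmic decrement δ = (1/n)·ln(x₀/x_n) = (1/4)·ln(19.9/0.905) = (1/4)·ln(21.99) = 0.7726.
ζ = δ/√(4π² + δ²) = 0.7726/√(39.48 + 0.597) = 0.7726/6.331 = 0.1220.

0.122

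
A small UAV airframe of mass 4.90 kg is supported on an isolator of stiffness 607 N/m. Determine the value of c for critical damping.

109 N·s/m

c_c = 2√(k·m) = 2√(607.0 × 4.90) = 2 × 54.54 = 109.1 N·s/m.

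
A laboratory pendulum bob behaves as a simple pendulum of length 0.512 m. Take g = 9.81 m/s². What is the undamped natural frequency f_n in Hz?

For a simple pendulum ω_n = √(g/L) = √(9.81/0.512) = √19.16 = 4.377 rad/s.
f_n = ω_n/(2π) = 4.377/6.283 = 0.6967 Hz.

0.697 Hz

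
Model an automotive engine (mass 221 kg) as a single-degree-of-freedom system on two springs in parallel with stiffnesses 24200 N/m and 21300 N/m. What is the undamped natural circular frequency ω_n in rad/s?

14.3 rad/s

Parallel springs add: k_eq = 24200 + 21300 = 45500 N/m.
ω_n = √(k_eq/m) = √(45500/221) = √205.9 = 14.35 rad/s.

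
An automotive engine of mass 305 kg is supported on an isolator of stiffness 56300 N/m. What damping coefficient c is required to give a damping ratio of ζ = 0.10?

c_c = 2√(k·m) = 2√(56300 × 305) = 8288 N·s/m.
c = ζ·c_c = 0.10 × 8288 = 828.8 N·s/m.

829 N·s/m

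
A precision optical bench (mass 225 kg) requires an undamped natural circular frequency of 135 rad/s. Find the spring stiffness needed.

k = m·ω_n² = 225 × 135.0² = 225 × 18220 = 4101000 N/m.

4100000 N/m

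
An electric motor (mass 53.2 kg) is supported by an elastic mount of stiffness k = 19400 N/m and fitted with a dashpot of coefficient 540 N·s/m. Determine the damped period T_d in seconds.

0.341 s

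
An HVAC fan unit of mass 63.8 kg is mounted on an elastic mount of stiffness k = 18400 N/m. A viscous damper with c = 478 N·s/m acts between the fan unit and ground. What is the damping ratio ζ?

0.221

ω_n = √(k/m) = √(18400/63.8) = 16.98 rad/s.
Critical damping c_c = 2√(k·m) = 2√(18400 × 63.8) = 2167 N·s/m, so ζ = c/c_c = 478/2167 = 0.2206.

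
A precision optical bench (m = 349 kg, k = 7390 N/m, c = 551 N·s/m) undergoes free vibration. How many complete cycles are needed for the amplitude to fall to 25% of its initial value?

2 cycles

ζ = c/(2√(km)) = 551/(2√(7390 × 349)) = 551/3212 = 0.1715.
Logarithmic decrement δ = 2πζ/√(1 − ζ²) = 2π × 0.1715/√(1 − 0.0294) = 1.094.
x_n/x₀ = e^(−nδ) ≤ 0.25; take ln: n ≥ ln(1/0.25)/δ = 1.386/1.094 = 1.267.
So 2 complete cycles are required.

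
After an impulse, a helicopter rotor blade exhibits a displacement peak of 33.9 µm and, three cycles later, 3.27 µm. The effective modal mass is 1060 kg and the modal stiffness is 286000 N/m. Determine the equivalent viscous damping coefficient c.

4290 N·s/m

Logarithmic decrement δ = (1/n)·ln(x₀/x_n) = (1/3)·ln(33.9/3.27) = (1/3)·ln(10.37) = 0.7795.
ζ = δ/√(4π² + δ²) = 0.7795/√(39.48 + 0.608) = 0.7795/6.331 = 0.1231.
c = ζ · 2√(km) = 0.1231 × 2√(286000 × 1060) = 0.1231 × 34820 = 4288 N·s/m.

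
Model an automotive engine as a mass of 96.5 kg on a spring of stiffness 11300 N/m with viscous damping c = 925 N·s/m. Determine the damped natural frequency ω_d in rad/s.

9.70 rad/s

ω_n = √(k/m) = √(11300/96.5) = 10.82 rad/s.
Critical damping c_c = 2√(k·m) = 2√(11300 × 96.5) = 2088 N·s/m, so ζ = c/c_c = 925/2088 = 0.4429.
ω_d = ω_n√(1 − ζ²) = 10.82 × √(1 − 0.196) = 9.702 rad/s.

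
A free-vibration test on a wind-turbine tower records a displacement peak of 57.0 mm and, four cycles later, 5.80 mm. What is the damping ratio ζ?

0.0906

Logarithmic decrement δ = (1/n)·ln(x₀/x_n) = (1/4)·ln(57.0/5.80) = (1/4)·ln(9.828) = 0.5713.
ζ = δ/√(4π² + δ²) = 0.5713/√(39.48 + 0.326) = 0.5713/6.309 = 0.09055.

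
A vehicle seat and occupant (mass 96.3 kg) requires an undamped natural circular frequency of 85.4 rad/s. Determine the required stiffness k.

702000 N/m

k = m·ω_n² = 96.3 × 85.40² = 96.3 × 7293 = 702300 N/m.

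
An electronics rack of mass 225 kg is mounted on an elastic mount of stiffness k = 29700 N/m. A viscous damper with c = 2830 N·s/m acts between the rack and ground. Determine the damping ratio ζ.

0.547

ω_n = √(k/m) = √(29700/225) = 11.49 rad/s.
Critical damping c_c = 2√(k·m) = 2√(29700 × 225) = 5170 N·s/m, so ζ = c/c_c = 2830/5170 = 0.5474.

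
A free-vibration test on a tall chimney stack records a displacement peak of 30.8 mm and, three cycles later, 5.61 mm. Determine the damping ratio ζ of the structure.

Logarithmic decrement δ = (1/n)·ln(x₀/x_n) = (1/3)·ln(30.8/5.61) = (1/3)·ln(5.490) = 0.5677.
ζ = δ/√(4π² + δ²) = 0.5677/√(39.48 + 0.322) = 0.5677/6.309 = 0.08998.

0.0900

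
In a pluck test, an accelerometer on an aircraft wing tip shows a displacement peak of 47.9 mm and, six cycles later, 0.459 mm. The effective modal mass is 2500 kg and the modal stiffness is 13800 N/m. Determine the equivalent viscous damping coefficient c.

1440 N·s/m

Logarithmic decrement δ = (1/n)·ln(x₀/x_n) = (1/6)·ln(47.9/0.459) = (1/6)·ln(104.4) = 0.7746.
ζ = δ/√(4π² + δ²) = 0.7746/√(39.48 + 0.600) = 0.7746/6.331 = 0.1224.
c = ζ · 2√(km) = 0.1224 × 2√(13800 × 2500) = 0.1224 × 11750 = 1437 N·s/m.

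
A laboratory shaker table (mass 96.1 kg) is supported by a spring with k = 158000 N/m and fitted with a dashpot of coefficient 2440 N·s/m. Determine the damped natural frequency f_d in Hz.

ω_n = √(k/m) = √(158000/96.1) = 40.55 rad/s.
Critical damping c_c = 2√(k·m) = 2√(158000 × 96.1) = 7793 N·s/m, so ζ = c/c_c = 2440/7793 = 0.3131.
ω_d = ω_n√(1 − ζ²) = 40.55 × √(1 − 0.0980) = 38.51 rad/s.
f_d = ω_d/(2π) = 6.129 Hz.

6.13 Hz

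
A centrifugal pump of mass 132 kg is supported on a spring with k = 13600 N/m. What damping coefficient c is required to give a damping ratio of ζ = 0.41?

1100 N·s/m

c_c = 2√(k·m) = 2√(13600 × 132) = 2680 N·s/m.
c = ζ·c_c = 0.41 × 2680 = 1099 N·s/m.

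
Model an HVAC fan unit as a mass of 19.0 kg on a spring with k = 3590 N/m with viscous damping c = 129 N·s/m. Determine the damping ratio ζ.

0.247

ω_n = √(k/m) = √(3590/19.0) = 13.75 rad/s.
Critical damping c_c = 2√(k·m) = 2√(3590 × 19.0) = 522.3 N·s/m, so ζ = c/c_c = 129/522.3 = 0.2470.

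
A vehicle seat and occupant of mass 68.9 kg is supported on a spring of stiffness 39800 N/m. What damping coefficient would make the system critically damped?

c_c = 2√(k·m) = 2√(39800 × 68.9) = 2 × 1656 = 3312 N·s/m.

3310 N·s/m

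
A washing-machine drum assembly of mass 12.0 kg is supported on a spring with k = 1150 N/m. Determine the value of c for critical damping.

c_c = 2√(k·m) = 2√(1150 × 12.0) = 2 × 117.5 = 234.9 N·s/m.

235 N·s/m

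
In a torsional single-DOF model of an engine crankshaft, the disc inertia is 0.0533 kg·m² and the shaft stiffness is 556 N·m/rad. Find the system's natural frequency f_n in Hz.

16.3 Hz

ω_n = √(k_t/J) = √(556/0.0533) = √10430 = 102.1 rad/s.
f_n = ω_n/(2π) = 102.1/6.283 = 16.26 Hz.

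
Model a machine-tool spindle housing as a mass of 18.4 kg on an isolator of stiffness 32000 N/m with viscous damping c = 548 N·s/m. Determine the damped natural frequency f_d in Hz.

6.20 Hz

ω_n = √(k/m) = √(32000/18.4) = 41.70 rad/s.
Critical damping c_c = 2√(k·m) = 2√(32000 × 18.4) = 1535 N·s/m, so ζ = c/c_c = 548/1535 = 0.3571.
ω_d = ω_n√(1 − ζ²) = 41.70 × √(1 − 0.128) = 38.95 rad/s.
f_d = ω_d/(2π) = 6.200 Hz.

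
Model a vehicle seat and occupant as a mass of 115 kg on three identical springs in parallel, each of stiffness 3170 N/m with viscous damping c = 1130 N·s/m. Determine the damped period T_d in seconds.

Parallel springs add: k_eq = 3 × 3170 = 9510 N/m.
ω_n = √(k_eq/m) = √(9510/115) = 9.094 rad/s.
Critical damping c_c = 2√(k_eq·m) = 2√(9510 × 115) = 2092 N·s/m, so ζ = c/c_c = 1130/2092 = 0.5403.
ω_d = ω_n√(1 − ζ²) = 9.094 × √(1 − 0.292) = 7.652 rad/s.
T_d = 2π/ω_d = 0.8211 s.

0.821 s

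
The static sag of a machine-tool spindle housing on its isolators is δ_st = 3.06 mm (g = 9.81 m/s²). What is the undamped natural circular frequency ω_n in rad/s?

ω_n = √(g/δ_st) = √(9.81/0.00306) = √3206 = 56.62 rad/s.

56.6 rad/s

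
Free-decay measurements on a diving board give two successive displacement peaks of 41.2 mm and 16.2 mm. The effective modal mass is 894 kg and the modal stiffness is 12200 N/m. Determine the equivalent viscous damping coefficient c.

971 N·s/m

Logarithmic decrement δ = (1/n)·ln(x₀/x_n) = (1/1)·ln(41.2/16.2) = (1/1)·ln(2.543) = 0.9334.
ζ = δ/√(4π² + δ²) = 0.9334/√(39.48 + 0.871) = 0.9334/6.352 = 0.1469.
c = ζ · 2√(km) = 0.1469 × 2√(12200 × 894) = 0.1469 × 6605 = 970.6 N·s/m.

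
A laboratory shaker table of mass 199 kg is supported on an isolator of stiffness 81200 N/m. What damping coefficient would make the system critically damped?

8040 N·s/m

c_c = 2√(k·m) = 2√(81200 × 199) = 2 × 4020 = 8040 N·s/m.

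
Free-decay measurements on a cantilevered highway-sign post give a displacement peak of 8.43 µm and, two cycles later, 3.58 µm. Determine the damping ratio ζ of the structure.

Logarithmic decrement δ = (1/n)·ln(x₀/x_n) = (1/2)·ln(8.43/3.58) = (1/2)·ln(2.355) = 0.4282.
ζ = δ/√(4π² + δ²) = 0.4282/√(39.48 + 0.183) = 0.4282/6.298 = 0.06800.

0.0680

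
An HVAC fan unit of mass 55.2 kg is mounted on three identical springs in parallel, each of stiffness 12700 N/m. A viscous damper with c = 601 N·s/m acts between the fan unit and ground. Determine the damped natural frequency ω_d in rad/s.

25.7 rad/s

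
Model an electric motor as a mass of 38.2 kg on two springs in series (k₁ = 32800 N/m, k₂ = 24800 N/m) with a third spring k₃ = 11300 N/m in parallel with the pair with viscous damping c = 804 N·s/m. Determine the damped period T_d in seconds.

0.267 s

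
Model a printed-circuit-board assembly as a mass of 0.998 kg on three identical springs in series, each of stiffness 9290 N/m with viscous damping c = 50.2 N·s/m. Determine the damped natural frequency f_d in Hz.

Series springs: 1/k_eq = 3/9290, so k_eq = 9290/3 = 3097 N/m.
ω_n = √(k_eq/m) = √(3097/0.998) = 55.70 rad/s.
Critical damping c_c = 2√(k_eq·m) = 2√(3097 × 0.998) = 111.2 N·s/m, so ζ = c/c_c = 50.2/111.2 = 0.4515.
ω_d = ω_n√(1 − ζ²) = 55.70 × √(1 − 0.204) = 49.70 rad/s.
f_d = ω_d/(2π) = 7.910 Hz.

7.91 Hz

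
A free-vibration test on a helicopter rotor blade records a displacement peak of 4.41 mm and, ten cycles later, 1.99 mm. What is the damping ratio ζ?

Logarithmic decrement δ = (1/n)·ln(x₀/x_n) = (1/10)·ln(4.41/1.99) = (1/10)·ln(2.216) = 0.07957.
ζ = δ/√(4π² + δ²) = 0.07957/√(39.48 + 0.00633) = 0.07957/6.284 = 0.01266.

0.0127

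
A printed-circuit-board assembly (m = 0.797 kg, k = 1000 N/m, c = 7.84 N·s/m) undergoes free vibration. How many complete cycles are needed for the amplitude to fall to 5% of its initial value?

4 cycles

ζ = c/(2√(km)) = 7.84/(2√(1000 × 0.797)) = 7.84/56.46 = 0.1389.
Logarithmic decrement δ = 2πζ/√(1 − ζ²) = 2π × 0.1389/√(1 − 0.0193) = 0.8810.
x_n/x₀ = e^(−nδ) ≤ 0.05; take ln: n ≥ ln(1/0.05)/δ = 2.996/0.8810 = 3.400.
So 4 complete cycles are required.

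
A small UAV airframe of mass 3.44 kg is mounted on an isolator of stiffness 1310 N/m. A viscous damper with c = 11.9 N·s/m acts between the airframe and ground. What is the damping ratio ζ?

ω_n = √(k/m) = √(1310/3.44) = 19.51 rad/s.
Critical damping c_c = 2√(k·m) = 2√(1310 × 3.44) = 134.3 N·s/m, so ζ = c/c_c = 11.9/134.3 = 0.08863.

0.0886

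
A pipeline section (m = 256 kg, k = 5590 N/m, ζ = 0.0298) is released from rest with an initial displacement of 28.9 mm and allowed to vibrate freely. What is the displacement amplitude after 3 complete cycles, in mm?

16.5 mm

Logarithmic decrement δ = 2πζ/√(1 − ζ²) = 2π × 0.02980/√(1 − 0.000888) = 0.1873.
After n cycles, x_n/x₀ = e^(−nδ), so x_3 = 28.9 × e^(−3 × 0.1873) = 28.9 × 0.5701 = 16.48 mm.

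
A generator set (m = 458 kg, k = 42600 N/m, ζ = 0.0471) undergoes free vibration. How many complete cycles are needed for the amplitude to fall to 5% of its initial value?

11 cycles

Logarithmic decrement δ = 2πζ/√(1 − ζ²) = 2π × 0.04710/√(1 − 0.00222) = 0.2963.
x_n/x₀ = e^(−nδ) ≤ 0.05; take ln: n ≥ ln(1/0.05)/δ = 2.996/0.2963 = 10.11.
So 11 complete cycles are required.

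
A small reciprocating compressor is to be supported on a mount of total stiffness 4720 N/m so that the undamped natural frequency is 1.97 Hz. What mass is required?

ω_n = 2πf_n = 2π × 1.97 = 12.38 rad/s.
m = k/ω_n² = 4720/12.38² = 4720/153.2 = 30.81 kg.

30.8 kg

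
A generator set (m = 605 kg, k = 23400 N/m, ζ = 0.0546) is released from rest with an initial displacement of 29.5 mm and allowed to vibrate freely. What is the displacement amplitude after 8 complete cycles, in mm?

1.89 mm

Logarithmic decrement δ = 2πζ/√(1 − ζ²) = 2π × 0.05460/√(1 − 0.00298) = 0.3436.
After n cycles, x_n/x₀ = e^(−nδ), so x_8 = 29.5 × e^(−8 × 0.3436) = 29.5 × 0.06402 = 1.889 mm.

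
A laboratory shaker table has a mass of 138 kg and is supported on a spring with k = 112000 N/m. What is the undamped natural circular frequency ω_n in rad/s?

28.5 rad/s

ω_n = √(k/m) = √(112000/138) = √811.6 = 28.49 rad/s.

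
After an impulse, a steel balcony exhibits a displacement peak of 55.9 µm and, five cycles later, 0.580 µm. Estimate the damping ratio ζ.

Logarithmic decrement δ = (1/n)·ln(x₀/x_n) = (1/5)·ln(55.9/0.580) = (1/5)·ln(96.38) = 0.9137.
ζ = δ/√(4π² + δ²) = 0.9137/√(39.48 + 0.835) = 0.9137/6.349 = 0.1439.

0.144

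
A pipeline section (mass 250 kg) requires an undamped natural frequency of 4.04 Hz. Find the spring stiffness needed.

ω_n = 2πf_n = 2π × 4.04 = 25.38 rad/s.
k = m·ω_n² = 250 × 25.38² = 250 × 644.4 = 161100 N/m.

161000 N/m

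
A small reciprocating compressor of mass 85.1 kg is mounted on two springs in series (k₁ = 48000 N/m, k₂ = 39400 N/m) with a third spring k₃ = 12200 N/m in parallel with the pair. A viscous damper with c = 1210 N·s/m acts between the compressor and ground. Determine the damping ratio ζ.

0.357

Series pair: k_s = k₁k₂/(k₁+k₂) = (48000)(39400)/(48000 + 39400) = 21640 N/m. In parallel with k₃: k_eq = 21640 + 12200 = 33840 N/m.
ω_n = √(k_eq/m) = √(33840/85.1) = 19.94 rad/s.
Critical damping c_c = 2√(k_eq·m) = 2√(33840 × 85.1) = 3394 N·s/m, so ζ = c/c_c = 1210/3394 = 0.3565.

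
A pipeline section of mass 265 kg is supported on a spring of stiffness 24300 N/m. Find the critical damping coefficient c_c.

5080 N·s/m

c_c = 2√(k·m) = 2√(24300 × 265) = 2 × 2538 = 5075 N·s/m.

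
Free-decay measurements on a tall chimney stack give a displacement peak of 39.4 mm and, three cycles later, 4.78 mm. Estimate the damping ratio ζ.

Logarithmic decrement δ = (1/n)·ln(x₀/x_n) = (1/3)·ln(39.4/4.78) = (1/3)·ln(8.243) = 0.7031.
ζ = δ/√(4π² + δ²) = 0.7031/√(39.48 + 0.494) = 0.7031/6.322 = 0.1112.

0.111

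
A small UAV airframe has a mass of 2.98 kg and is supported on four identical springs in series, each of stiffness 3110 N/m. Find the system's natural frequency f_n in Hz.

2.57 Hz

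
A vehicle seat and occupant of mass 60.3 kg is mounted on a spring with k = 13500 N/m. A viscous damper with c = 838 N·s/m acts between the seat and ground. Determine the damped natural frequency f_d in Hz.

ω_n = √(k/m) = √(13500/60.3) = 14.96 rad/s.
Critical damping c_c = 2√(k·m) = 2√(13500 × 60.3) = 1804 N·s/m, so ζ = c/c_c = 838/1804 = 0.4644.
ω_d = ω_n√(1 − ζ²) = 14.96 × √(1 − 0.216) = 13.25 rad/s.
f_d = ω_d/(2π) = 2.109 Hz.

2.11 Hz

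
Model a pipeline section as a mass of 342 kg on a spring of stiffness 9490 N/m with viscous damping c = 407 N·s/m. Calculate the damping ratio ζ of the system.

0.113

ω_n = √(k/m) = √(9490/342) = 5.268 rad/s.
Critical damping c_c = 2√(k·m) = 2√(9490 × 342) = 3603 N·s/m, so ζ = c/c_c = 407/3603 = 0.1130.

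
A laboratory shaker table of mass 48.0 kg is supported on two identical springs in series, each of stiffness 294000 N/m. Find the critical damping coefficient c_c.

5310 N·s/m

Series springs: 1/k_eq = 2/294000, so k_eq = 294000/2 = 147000 N/m.
c_c = 2√(k_eq·m) = 2√(147000 × 48.0) = 2 × 2656 = 5313 N·s/m.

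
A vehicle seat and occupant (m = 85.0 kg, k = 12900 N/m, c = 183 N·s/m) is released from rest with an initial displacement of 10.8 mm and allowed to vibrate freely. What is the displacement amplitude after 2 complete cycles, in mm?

ζ = c/(2√(km)) = 183/(2√(12900 × 85.0)) = 183/2094 = 0.08738.
Logarithmic decrement δ = 2πζ/√(1 − ζ²) = 2π × 0.08738/√(1 − 0.00764) = 0.5511.
After n cycles, x_n/x₀ = e^(−nδ), so x_2 = 10.8 × e^(−2 × 0.5511) = 10.8 × 0.3321 = 3.587 mm.

3.59 mm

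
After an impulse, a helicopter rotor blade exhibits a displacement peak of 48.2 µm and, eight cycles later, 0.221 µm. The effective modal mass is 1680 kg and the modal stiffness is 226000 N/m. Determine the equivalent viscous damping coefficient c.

Logarithmic decrement δ = (1/n)·ln(x₀/x_n) = (1/8)·ln(48.2/0.221) = (1/8)·ln(218.1) = 0.6731.
ζ = δ/√(4π² + δ²) = 0.6731/√(39.48 + 0.453) = 0.6731/6.319 = 0.1065.
c = ζ · 2√(km) = 0.1065 × 2√(226000 × 1680) = 0.1065 × 38970 = 4151 N·s/m.

4150 N·s/m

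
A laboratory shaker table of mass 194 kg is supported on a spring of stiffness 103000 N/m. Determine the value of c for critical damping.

c_c = 2√(k·m) = 2√(103000 × 194) = 2 × 4470 = 8940 N·s/m.

8940 N·s/m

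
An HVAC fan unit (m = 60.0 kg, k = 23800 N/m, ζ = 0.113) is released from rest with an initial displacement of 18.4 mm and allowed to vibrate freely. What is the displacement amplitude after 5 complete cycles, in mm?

0.517 mm

Logarithmic decrement δ = 2πζ/√(1 − ζ²) = 2π × 0.1130/√(1 − 0.0128) = 0.7146.
After n cycles, x_n/x₀ = e^(−nδ), so x_5 = 18.4 × e^(−5 × 0.7146) = 18.4 × 0.02807 = 0.5166 mm.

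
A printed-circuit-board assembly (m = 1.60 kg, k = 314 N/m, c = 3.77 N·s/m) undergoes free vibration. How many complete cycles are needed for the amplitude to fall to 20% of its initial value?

ζ = c/(2√(km)) = 3.77/(2√(314 × 1.60)) = 3.77/44.83 = 0.08410.
Logarithmic decrement δ = 2πζ/√(1 − ζ²) = 2π × 0.08410/√(1 − 0.00707) = 0.5303.
x_n/x₀ = e^(−nδ) ≤ 0.2; take ln: n ≥ ln(1/0.2)/δ = 1.609/0.5303 = 3.035.
So 4 complete cycles are required.

4 cycles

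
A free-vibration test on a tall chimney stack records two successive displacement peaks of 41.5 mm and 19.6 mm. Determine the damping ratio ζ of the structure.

Logarithmic decrement δ = (1/n)·ln(x₀/x_n) = (1/1)·ln(41.5/19.6) = (1/1)·ln(2.117) = 0.7502.
ζ = δ/√(4π² + δ²) = 0.7502/√(39.48 + 0.563) = 0.7502/6.328 = 0.1186.

0.119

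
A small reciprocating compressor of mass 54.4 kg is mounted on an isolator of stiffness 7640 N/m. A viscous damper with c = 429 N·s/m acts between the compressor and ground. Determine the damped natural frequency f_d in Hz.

ω_n = √(k/m) = √(7640/54.4) = 11.85 rad/s.
Critical damping c_c = 2√(k·m) = 2√(7640 × 54.4) = 1289 N·s/m, so ζ = c/c_c = 429/1289 = 0.3327.
ω_d = ω_n√(1 − ζ²) = 11.85 × √(1 − 0.111) = 11.18 rad/s.
f_d = ω_d/(2π) = 1.779 Hz.

1.78 Hz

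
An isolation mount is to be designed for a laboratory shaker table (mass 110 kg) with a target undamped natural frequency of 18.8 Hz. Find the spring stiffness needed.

ω_n = 2πf_n = 2π × 18.8 = 118.1 rad/s.
k = m·ω_n² = 110 × 118.1² = 110 × 13950 = 1535000 N/m.

1530000 N/m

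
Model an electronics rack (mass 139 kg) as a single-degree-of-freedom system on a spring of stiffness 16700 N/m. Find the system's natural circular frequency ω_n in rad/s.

ω_n = √(k/m) = √(16700/139) = √120.1 = 10.96 rad/s.

11.0 rad/s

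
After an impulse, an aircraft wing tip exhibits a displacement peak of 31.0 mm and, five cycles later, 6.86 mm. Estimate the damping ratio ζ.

Logarithmic decrement δ = (1/n)·ln(x₀/x_n) = (1/5)·ln(31.0/6.86) = (1/5)·ln(4.519) = 0.3017.
ζ = δ/√(4π² + δ²) = 0.3017/√(39.48 + 0.0910) = 0.3017/6.290 = 0.04795.

0.0480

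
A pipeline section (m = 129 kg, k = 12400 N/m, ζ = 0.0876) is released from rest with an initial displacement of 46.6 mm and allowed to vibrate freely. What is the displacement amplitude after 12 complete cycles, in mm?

Logarithmic decrement δ = 2πζ/√(1 − ζ²) = 2π × 0.08760/√(1 − 0.00767) = 0.5525.
After n cycles, x_n/x₀ = e^(−nδ), so x_12 = 46.6 × e^(−12 × 0.5525) = 46.6 × 0.001320 = 0.06150 mm.

0.0615 mm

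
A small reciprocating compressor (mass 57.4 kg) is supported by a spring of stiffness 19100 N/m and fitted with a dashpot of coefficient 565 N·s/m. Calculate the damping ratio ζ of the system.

ω_n = √(k/m) = √(19100/57.4) = 18.24 rad/s.
Critical damping c_c = 2√(k·m) = 2√(19100 × 57.4) = 2094 N·s/m, so ζ = c/c_c = 565/2094 = 0.2698.

0.270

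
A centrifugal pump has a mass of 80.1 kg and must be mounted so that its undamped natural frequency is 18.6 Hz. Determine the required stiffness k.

1090000 N/m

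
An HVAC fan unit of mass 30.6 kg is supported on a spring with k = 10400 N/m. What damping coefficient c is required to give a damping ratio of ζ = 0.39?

440 N·s/m

c_c = 2√(k·m) = 2√(10400 × 30.6) = 1128 N·s/m.
c = ζ·c_c = 0.39 × 1128 = 440.0 N·s/m.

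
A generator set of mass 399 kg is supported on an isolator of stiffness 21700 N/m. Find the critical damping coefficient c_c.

c_c = 2√(k·m) = 2√(21700 × 399) = 2 × 2942 = 5885 N·s/m.

5880 N·s/m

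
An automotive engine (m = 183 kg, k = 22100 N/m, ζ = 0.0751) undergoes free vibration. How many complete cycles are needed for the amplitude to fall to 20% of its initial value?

Logarithmic decrement δ = 2πζ/√(1 − ζ²) = 2π × 0.07510/√(1 − 0.00564) = 0.4732.
x_n/x₀ = e^(−nδ) ≤ 0.2; take ln: n ≥ ln(1/0.2)/δ = 1.609/0.4732 = 3.401.
So 4 complete cycles are required.

4 cycles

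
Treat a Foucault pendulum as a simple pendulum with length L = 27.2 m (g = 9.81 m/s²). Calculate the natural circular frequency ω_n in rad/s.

For a simple pendulum ω_n = √(g/L) = √(9.81/27.2) = √0.3607 = 0.6006 rad/s.

0.601 rad/s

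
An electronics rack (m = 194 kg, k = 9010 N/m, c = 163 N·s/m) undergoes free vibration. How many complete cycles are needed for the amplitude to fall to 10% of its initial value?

6 cycles

ζ = c/(2√(km)) = 163/(2√(9010 × 194)) = 163/2644 = 0.06164.
Logarithmic decrement δ = 2πζ/√(1 − ζ²) = 2π × 0.06164/√(1 − 0.00380) = 0.3881.
x_n/x₀ = e^(−nδ) ≤ 0.1; take ln: n ≥ ln(1/0.1)/δ = 2.303/0.3881 = 5.934.
So 6 complete cycles are required.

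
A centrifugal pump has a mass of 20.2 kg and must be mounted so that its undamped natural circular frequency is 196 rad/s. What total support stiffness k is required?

776000 N/m

k = m·ω_n² = 20.2 × 196.0² = 20.2 × 38420 = 776000 N/m.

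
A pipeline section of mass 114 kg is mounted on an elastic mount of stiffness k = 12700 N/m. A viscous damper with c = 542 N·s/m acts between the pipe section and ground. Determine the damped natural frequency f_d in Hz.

1.64 Hz

ω_n = √(k/m) = √(12700/114) = 10.55 rad/s.
Critical damping c_c = 2√(k·m) = 2√(12700 × 114) = 2406 N·s/m, so ζ = c/c_c = 542/2406 = 0.2252.
ω_d = ω_n√(1 − ζ²) = 10.55 × √(1 − 0.0507) = 10.28 rad/s.
f_d = ω_d/(2π) = 1.637 Hz.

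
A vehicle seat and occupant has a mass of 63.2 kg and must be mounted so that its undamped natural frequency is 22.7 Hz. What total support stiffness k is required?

ω_n = 2πf_n = 2π × 22.7 = 142.6 rad/s.
k = m·ω_n² = 63.2 × 142.6² = 63.2 × 20340 = 1286000 N/m.

1290000 N/m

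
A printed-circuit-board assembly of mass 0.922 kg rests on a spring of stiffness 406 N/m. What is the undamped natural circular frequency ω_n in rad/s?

21.0 rad/s

ω_n = √(k/m) = √(406.0/0.922) = √440.3 = 20.98 rad/s.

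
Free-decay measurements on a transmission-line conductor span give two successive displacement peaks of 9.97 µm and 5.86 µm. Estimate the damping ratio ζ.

0.0843

Logarithmic decrement δ = (1/n)·ln(x₀/x_n) = (1/1)·ln(9.97/5.86) = (1/1)·ln(1.701) = 0.5314.
ζ = δ/√(4π² + δ²) = 0.5314/√(39.48 + 0.282) = 0.5314/6.306 = 0.08428.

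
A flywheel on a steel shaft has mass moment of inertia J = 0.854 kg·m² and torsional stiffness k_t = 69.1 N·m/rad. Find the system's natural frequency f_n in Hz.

ω_n = √(k_t/J) = √(69.1/0.854) = √80.91 = 8.995 rad/s.
f_n = ω_n/(2π) = 8.995/6.283 = 1.432 Hz.

1.43 Hz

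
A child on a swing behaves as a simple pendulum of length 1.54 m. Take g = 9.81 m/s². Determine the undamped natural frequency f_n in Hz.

0.402 Hz

For a simple pendulum ω_n = √(g/L) = √(9.81/1.54) = √6.370 = 2.524 rad/s.
f_n = ω_n/(2π) = 2.524/6.283 = 0.4017 Hz.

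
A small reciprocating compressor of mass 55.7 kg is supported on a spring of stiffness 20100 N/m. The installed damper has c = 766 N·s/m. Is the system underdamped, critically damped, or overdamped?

c_c = 2√(k·m) = 2116 N·s/m; ζ = c/c_c = 766/2116 = 0.362.
Since ζ < 1 the system is underdamped.

underdamped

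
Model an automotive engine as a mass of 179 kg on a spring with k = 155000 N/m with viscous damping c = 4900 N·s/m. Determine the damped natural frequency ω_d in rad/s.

ω_n = √(k/m) = √(155000/179) = 29.43 rad/s.
Critical damping c_c = 2√(k·m) = 2√(155000 × 179) = 10530 N·s/m, so ζ = c/c_c = 4900/10530 = 0.4651.
ω_d = ω_n√(1 − ζ²) = 29.43 × √(1 − 0.216) = 26.05 rad/s.

26.0 rad/s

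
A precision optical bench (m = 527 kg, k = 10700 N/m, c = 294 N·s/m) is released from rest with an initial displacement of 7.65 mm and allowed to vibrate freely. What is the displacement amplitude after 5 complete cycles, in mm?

ζ = c/(2√(km)) = 294/(2√(10700 × 527)) = 294/4749 = 0.06190.
Logarithmic decrement δ = 2πζ/√(1 − ζ²) = 2π × 0.06190/√(1 − 0.00383) = 0.3897.
After n cycles, x_n/x₀ = e^(−nδ), so x_5 = 7.65 × e^(−5 × 0.3897) = 7.65 × 0.1425 = 1.090 mm.

1.09 mm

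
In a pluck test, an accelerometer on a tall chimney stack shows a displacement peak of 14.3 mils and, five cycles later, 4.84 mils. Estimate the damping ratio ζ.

0.0345

Logarithmic decrement δ = (1/n)·ln(x₀/x_n) = (1/5)·ln(14.3/4.84) = (1/5)·ln(2.955) = 0.2167.
ζ = δ/√(4π² + δ²) = 0.2167/√(39.48 + 0.0469) = 0.2167/6.287 = 0.03446.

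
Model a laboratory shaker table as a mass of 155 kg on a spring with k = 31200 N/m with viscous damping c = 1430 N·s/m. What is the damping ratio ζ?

0.325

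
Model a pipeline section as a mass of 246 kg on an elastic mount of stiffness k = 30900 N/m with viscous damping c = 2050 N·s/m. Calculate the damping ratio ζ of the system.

ω_n = √(k/m) = √(30900/246) = 11.21 rad/s.
Critical damping c_c = 2√(k·m) = 2√(30900 × 246) = 5514 N·s/m, so ζ = c/c_c = 2050/5514 = 0.3718.

0.372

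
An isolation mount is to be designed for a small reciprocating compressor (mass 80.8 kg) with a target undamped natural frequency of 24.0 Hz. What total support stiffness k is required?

1840000 N/m

ω_n = 2πf_n = 2π × 24.0 = 150.8 rad/s.
k = m·ω_n² = 80.8 × 150.8² = 80.8 × 22740 = 1837000 N/m.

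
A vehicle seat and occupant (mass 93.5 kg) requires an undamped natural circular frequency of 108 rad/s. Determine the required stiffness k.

1090000 N/m

k = m·ω_n² = 93.5 × 108.0² = 93.5 × 11660 = 1091000 N/m.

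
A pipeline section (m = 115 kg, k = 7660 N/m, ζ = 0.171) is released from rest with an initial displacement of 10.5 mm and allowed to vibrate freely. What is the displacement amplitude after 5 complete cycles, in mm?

0.0450 mm

Logarithmic decrement δ = 2πζ/√(1 − ζ²) = 2π × 0.1710/√(1 − 0.0292) = 1.090.
After n cycles, x_n/x₀ = e^(−nδ), so x_5 = 10.5 × e^(−5 × 1.090) = 10.5 × 0.004286 = 0.04500 mm.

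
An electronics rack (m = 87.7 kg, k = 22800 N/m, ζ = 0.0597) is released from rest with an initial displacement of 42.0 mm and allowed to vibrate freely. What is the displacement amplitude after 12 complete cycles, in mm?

Logarithmic decrement δ = 2πζ/√(1 − ζ²) = 2π × 0.05970/√(1 − 0.00356) = 0.3758.
After n cycles, x_n/x₀ = e^(−nδ), so x_12 = 42.0 × e^(−12 × 0.3758) = 42.0 × 0.01101 = 0.4623 mm.

0.462 mm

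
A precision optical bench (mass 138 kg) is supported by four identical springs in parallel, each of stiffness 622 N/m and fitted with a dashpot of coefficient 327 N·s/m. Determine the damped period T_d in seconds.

Parallel springs add: k_eq = 4 × 622 = 2488 N/m.
ω_n = √(k_eq/m) = √(2488/138) = 4.246 rad/s.
Critical damping c_c = 2√(k_eq·m) = 2√(2488 × 138) = 1172 N·s/m, so ζ = c/c_c = 327/1172 = 0.2790.
ω_d = ω_n√(1 − ζ²) = 4.246 × √(1 − 0.0779) = 4.077 rad/s.
T_d = 2π/ω_d = 1.541 s.

1.54 s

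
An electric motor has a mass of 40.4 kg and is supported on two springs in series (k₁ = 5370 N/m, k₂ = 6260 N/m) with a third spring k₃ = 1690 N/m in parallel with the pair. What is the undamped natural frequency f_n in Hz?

1.69 Hz

Series pair: k_s = k₁k₂/(k₁+k₂) = (5370)(6260)/(5370 + 6260) = 2890 N/m. In parallel with k₃: k_eq = 2890 + 1690 = 4580 N/m.
ω_n = √(k_eq/m) = √(4580/40.4) = √113.4 = 10.65 rad/s.
f_n = ω_n/(2π) = 10.65/6.283 = 1.695 Hz.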